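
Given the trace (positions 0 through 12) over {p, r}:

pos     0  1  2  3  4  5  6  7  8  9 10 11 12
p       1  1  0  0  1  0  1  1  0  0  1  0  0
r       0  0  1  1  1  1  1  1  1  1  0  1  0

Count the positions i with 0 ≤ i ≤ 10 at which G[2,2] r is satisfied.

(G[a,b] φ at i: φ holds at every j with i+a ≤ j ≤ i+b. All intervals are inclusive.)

9

Evaluate at each i in [0,10]:
  i=0: ✓ (all of [2,2])
  i=1: ✓ (all of [3,3])
  i=2: ✓ (all of [4,4])
  i=3: ✓ (all of [5,5])
  i=4: ✓ (all of [6,6])
  i=5: ✓ (all of [7,7])
  i=6: ✓ (all of [8,8])
  i=7: ✓ (all of [9,9])
  i=8: ✗ (fails at j=10)
  i=9: ✓ (all of [11,11])
  i=10: ✗ (fails at j=12)
Positions where it holds: {0, 1, 2, 3, 4, 5, 6, 7, 9} → 9.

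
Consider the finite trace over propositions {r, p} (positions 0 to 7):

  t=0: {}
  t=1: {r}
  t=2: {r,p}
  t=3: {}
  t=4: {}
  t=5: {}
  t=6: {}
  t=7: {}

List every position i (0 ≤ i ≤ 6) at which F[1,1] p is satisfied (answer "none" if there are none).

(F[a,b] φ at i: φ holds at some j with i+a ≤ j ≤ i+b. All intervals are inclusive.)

1

Evaluate at each i in [0,6]:
  i=0: ✗ (none in [1,1])
  i=1: ✓ (witness j=2)
  i=2: ✗ (none in [3,3])
  i=3: ✗ (none in [4,4])
  i=4: ✗ (none in [5,5])
  i=5: ✗ (none in [6,6])
  i=6: ✗ (none in [7,7])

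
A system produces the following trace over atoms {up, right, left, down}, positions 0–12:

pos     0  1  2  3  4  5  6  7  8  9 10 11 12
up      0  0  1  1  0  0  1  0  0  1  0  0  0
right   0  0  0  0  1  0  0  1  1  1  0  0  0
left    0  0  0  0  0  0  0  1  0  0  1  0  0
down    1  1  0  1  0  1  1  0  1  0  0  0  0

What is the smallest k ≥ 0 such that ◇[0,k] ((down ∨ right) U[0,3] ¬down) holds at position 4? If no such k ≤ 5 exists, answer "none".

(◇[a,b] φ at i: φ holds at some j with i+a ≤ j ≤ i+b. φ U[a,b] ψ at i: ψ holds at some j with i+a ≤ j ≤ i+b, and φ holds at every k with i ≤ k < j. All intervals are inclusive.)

0

Scan j = 4,5,… for ((down ∨ right) U[0,3] ¬down):
  j=4: holds
First hit at j=4, so smallest k = 4-4 = 0.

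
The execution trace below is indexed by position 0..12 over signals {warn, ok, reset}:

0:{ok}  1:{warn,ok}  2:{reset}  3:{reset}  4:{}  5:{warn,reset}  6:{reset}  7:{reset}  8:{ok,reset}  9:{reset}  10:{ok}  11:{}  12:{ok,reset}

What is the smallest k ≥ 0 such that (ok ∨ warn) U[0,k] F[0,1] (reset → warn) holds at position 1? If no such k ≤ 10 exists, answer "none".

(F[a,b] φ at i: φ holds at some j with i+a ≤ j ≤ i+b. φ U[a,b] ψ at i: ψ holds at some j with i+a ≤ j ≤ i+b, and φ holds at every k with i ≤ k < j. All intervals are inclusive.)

Need earliest j ≥ 1 with F[0,1] (reset → warn), and (ok ∨ warn) at every k in [1,j-1].
  j=1: rhs holds (empty prefix). k = 0.

0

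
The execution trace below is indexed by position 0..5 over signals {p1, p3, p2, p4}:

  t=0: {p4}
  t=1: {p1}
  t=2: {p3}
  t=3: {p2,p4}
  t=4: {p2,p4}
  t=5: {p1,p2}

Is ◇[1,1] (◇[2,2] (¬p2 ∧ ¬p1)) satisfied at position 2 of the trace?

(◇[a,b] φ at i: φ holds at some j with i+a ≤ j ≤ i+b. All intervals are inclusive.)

Check ◇[2,2] (¬p2 ∧ ¬p1) at each j in [3,3]:
  j=3: fails (none in [5,5])
No position in the window satisfies it → formula fails.

False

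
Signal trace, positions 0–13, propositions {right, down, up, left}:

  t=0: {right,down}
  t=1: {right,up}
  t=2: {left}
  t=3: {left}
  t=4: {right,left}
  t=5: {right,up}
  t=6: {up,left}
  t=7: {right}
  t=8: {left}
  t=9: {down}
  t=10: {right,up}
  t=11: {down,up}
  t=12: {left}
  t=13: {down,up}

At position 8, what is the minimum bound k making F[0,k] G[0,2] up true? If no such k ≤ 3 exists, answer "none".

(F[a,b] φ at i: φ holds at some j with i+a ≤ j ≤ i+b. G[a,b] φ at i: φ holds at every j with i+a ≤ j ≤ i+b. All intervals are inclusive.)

Scan j = 8,9,… for G[0,2] up:
  j=8: fails
  j=9: fails
  j=10: fails
  j=11: fails
No j in [8,11] satisfies it → none.

none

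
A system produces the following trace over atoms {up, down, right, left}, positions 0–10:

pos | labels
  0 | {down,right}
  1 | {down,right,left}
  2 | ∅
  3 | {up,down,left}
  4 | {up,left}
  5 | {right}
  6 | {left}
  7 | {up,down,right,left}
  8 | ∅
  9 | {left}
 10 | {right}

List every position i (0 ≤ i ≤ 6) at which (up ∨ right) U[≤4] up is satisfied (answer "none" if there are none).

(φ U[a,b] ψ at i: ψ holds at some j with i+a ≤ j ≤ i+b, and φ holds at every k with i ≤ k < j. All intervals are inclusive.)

3, 4

Evaluate at each i in [0,6]:
  i=0: ✗ (lhs fails at k=2 before rhs at j=3)
  i=1: ✗ (lhs fails at k=2 before rhs at j=3)
  i=2: ✗ (lhs fails at k=2 before rhs at j=3)
  i=3: ✓ (rhs at j=3)
  i=4: ✓ (rhs at j=4)
  i=5: ✗ (lhs fails at k=6 before rhs at j=7)
  i=6: ✗ (lhs fails at k=6 before rhs at j=7)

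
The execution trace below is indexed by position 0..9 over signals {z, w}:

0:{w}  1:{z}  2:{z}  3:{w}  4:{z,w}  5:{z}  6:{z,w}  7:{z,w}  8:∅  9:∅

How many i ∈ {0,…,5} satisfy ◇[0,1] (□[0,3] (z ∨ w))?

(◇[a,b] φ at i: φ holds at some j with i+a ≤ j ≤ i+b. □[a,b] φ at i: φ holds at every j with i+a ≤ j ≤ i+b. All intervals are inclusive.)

Evaluate at each i in [0,5]:
  i=0: ✓ (witness j=0)
  i=1: ✓ (witness j=1)
  i=2: ✓ (witness j=2)
  i=3: ✓ (witness j=3)
  i=4: ✓ (witness j=4)
  i=5: ✗ (none in [5,6])
Positions where it holds: {0, 1, 2, 3, 4} → 5.

5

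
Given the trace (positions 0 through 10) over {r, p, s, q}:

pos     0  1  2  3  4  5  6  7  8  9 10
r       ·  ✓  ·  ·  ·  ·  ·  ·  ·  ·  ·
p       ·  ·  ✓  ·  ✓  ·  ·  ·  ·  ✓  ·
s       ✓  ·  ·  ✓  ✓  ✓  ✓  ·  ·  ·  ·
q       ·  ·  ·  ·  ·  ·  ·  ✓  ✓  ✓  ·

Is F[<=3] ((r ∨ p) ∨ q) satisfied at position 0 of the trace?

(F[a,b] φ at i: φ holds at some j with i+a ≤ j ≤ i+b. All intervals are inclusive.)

Holds

Check ((r ∨ p) ∨ q) at each j in [0,3]:
  j=0: false
  j=1: true
  j=2: true
  j=3: false
Found at j=1 → formula holds.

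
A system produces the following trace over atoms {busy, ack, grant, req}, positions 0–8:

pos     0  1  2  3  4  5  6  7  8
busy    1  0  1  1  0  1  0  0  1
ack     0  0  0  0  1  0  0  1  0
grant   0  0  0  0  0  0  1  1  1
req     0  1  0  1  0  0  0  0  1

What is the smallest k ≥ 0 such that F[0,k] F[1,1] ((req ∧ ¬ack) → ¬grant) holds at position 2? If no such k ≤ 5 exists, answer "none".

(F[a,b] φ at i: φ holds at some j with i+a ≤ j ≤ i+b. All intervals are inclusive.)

Scan j = 2,3,… for F[1,1] ((req ∧ ¬ack) → ¬grant):
  j=2: holds
First hit at j=2, so smallest k = 2-2 = 0.

0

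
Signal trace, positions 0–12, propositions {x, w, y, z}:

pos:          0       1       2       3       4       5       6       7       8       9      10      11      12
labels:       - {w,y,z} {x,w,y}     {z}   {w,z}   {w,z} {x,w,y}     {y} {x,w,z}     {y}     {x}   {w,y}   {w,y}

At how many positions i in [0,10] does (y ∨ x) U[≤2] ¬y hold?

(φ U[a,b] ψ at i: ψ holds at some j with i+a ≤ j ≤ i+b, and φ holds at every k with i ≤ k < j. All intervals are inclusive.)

11

Evaluate at each i in [0,10]:
  i=0: ✓ (rhs at j=0)
  i=1: ✓ (rhs at j=3; lhs holds on [1,2])
  i=2: ✓ (rhs at j=3; lhs holds on [2,2])
  i=3: ✓ (rhs at j=3)
  i=4: ✓ (rhs at j=4)
  i=5: ✓ (rhs at j=5)
  i=6: ✓ (rhs at j=8; lhs holds on [6,7])
  i=7: ✓ (rhs at j=8; lhs holds on [7,7])
  i=8: ✓ (rhs at j=8)
  i=9: ✓ (rhs at j=10; lhs holds on [9,9])
  i=10: ✓ (rhs at j=10)
Positions where it holds: {0, 1, 2, 3, 4, 5, 6, 7, 8, 9, 10} → 11.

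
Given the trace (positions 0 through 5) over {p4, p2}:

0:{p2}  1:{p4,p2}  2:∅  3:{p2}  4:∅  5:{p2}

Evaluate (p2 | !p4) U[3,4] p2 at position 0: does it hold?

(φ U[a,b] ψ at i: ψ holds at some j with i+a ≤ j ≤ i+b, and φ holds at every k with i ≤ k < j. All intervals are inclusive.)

True

Need some j in [3,4] with p2, and (p2 | !p4) at every k in [0,j-1].
  j=3: p2 holds; (p2 | !p4) holds at every k in [0,2] → satisfied.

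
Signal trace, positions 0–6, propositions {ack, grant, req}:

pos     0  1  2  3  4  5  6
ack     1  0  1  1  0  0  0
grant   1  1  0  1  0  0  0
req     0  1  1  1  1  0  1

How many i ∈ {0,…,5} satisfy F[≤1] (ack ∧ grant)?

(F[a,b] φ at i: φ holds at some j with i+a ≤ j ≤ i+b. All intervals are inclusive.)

Evaluate at each i in [0,5]:
  i=0: ✓ (witness j=0)
  i=1: ✗ (none in [1,2])
  i=2: ✓ (witness j=3)
  i=3: ✓ (witness j=3)
  i=4: ✗ (none in [4,5])
  i=5: ✗ (none in [5,6])
Positions where it holds: {0, 2, 3} → 3.

3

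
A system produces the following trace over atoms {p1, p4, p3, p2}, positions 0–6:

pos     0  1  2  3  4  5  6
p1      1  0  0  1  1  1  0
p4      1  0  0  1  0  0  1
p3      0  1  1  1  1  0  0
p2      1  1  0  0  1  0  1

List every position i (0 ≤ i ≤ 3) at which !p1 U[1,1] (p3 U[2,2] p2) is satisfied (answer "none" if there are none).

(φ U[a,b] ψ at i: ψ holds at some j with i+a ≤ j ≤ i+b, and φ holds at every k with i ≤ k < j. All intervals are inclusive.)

Evaluate at each i in [0,3]:
  i=0: ✗ (no rhs in [1,1])
  i=1: ✓ (rhs at j=2; lhs holds on [1,1])
  i=2: ✗ (no rhs in [3,3])
  i=3: ✗ (no rhs in [4,4])

1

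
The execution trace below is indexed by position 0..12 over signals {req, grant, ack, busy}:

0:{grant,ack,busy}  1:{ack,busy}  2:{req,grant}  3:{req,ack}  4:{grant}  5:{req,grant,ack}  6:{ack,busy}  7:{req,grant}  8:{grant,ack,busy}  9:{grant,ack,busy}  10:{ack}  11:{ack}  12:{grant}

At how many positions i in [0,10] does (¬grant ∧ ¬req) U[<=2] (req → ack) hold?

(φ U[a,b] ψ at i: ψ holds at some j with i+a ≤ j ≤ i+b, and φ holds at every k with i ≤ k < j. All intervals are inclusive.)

9

Evaluate at each i in [0,10]:
  i=0: ✓ (rhs at j=0)
  i=1: ✓ (rhs at j=1)
  i=2: ✗ (lhs fails at k=2 before rhs at j=3)
  i=3: ✓ (rhs at j=3)
  i=4: ✓ (rhs at j=4)
  i=5: ✓ (rhs at j=5)
  i=6: ✓ (rhs at j=6)
  i=7: ✗ (lhs fails at k=7 before rhs at j=8)
  i=8: ✓ (rhs at j=8)
  i=9: ✓ (rhs at j=9)
  i=10: ✓ (rhs at j=10)
Positions where it holds: {0, 1, 3, 4, 5, 6, 8, 9, 10} → 9.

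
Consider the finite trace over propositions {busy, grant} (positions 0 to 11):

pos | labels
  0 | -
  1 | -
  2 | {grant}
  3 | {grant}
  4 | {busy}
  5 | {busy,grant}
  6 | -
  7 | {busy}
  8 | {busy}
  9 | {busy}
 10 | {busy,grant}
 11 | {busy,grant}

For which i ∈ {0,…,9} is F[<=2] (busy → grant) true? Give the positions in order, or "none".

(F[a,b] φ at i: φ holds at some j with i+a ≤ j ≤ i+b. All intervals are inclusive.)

Evaluate at each i in [0,9]:
  i=0: ✓ (witness j=0)
  i=1: ✓ (witness j=1)
  i=2: ✓ (witness j=2)
  i=3: ✓ (witness j=3)
  i=4: ✓ (witness j=5)
  i=5: ✓ (witness j=5)
  i=6: ✓ (witness j=6)
  i=7: ✗ (none in [7,9])
  i=8: ✓ (witness j=10)
  i=9: ✓ (witness j=10)

0, 1, 2, 3, 4, 5, 6, 8, 9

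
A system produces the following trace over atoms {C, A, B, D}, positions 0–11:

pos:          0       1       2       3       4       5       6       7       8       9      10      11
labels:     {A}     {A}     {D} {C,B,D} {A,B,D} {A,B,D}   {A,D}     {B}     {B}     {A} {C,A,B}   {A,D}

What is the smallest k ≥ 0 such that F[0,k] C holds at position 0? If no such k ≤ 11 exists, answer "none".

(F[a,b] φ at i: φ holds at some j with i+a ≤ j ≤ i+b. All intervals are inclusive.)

3

Scan j = 0,1,… for C:
  j=0: fails
  j=1: fails
  j=2: fails
  j=3: holds
First hit at j=3, so smallest k = 3-0 = 3.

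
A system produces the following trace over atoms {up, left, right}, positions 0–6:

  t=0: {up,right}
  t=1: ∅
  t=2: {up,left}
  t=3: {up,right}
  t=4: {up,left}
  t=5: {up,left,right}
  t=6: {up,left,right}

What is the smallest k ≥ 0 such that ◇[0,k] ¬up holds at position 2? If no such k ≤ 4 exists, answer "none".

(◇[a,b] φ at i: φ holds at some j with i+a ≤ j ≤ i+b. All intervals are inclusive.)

none

Scan j = 2,3,… for ¬up:
  j=2: fails
  j=3: fails
  j=4: fails
  j=5: fails
  j=6: fails
No j in [2,6] satisfies it → none.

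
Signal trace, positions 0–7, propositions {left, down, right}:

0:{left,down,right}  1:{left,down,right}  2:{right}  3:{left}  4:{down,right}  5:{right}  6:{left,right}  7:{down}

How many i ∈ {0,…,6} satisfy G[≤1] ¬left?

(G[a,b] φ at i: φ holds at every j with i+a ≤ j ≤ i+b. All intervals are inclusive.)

1

Evaluate at each i in [0,6]:
  i=0: ✗ (fails at j=0)
  i=1: ✗ (fails at j=1)
  i=2: ✗ (fails at j=3)
  i=3: ✗ (fails at j=3)
  i=4: ✓ (all of [4,5])
  i=5: ✗ (fails at j=6)
  i=6: ✗ (fails at j=6)
Positions where it holds: {4} → 1.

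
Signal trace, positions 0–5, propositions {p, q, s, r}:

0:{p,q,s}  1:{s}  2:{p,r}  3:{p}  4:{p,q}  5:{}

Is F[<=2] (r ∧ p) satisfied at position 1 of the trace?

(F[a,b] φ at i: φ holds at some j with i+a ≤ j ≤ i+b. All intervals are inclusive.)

Yes

Check (r ∧ p) at each j in [1,3]:
  j=1: false
  j=2: true
  j=3: false
Found at j=2 → formula holds.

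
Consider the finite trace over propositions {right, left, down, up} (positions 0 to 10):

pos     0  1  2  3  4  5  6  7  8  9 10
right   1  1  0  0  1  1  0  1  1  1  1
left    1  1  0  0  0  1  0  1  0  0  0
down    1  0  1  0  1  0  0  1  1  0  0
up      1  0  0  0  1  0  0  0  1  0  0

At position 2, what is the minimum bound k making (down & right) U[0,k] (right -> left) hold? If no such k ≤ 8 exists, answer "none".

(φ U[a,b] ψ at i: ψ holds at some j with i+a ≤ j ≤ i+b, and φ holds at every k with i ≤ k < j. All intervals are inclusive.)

Need earliest j ≥ 2 with (right -> left), and (down & right) at every k in [2,j-1].
  j=2: rhs holds (empty prefix). k = 0.

0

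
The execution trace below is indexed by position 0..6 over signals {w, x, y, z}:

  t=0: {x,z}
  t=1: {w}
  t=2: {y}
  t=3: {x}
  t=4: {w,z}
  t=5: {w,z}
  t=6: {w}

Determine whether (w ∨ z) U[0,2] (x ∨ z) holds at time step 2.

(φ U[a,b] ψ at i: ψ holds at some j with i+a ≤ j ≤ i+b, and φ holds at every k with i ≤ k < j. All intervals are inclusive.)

Need some j in [2,4] with (x ∨ z), and (w ∨ z) at every k in [2,j-1].
  j=2: (x ∨ z) false.
  j=3: (x ∨ z) holds, but (w ∨ z) fails at k=2 → not this j.
  j=4: (x ∨ z) holds, but (w ∨ z) fails at k=2 → not this j.
No j in the window works → until fails.

False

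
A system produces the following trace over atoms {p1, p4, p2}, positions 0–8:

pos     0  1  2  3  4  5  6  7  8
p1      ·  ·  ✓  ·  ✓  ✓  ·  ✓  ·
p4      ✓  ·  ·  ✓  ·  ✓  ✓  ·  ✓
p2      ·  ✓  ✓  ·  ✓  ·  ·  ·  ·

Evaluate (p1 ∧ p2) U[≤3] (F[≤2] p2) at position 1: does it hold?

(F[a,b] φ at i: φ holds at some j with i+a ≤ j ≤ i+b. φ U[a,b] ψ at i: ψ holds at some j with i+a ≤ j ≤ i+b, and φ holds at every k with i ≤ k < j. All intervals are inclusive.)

Need some j in [1,4] with F[≤2] p2, and (p1 ∧ p2) at every k in [1,j-1].
  j=1: F[≤2] p2 holds; no prefix to check → satisfied.

True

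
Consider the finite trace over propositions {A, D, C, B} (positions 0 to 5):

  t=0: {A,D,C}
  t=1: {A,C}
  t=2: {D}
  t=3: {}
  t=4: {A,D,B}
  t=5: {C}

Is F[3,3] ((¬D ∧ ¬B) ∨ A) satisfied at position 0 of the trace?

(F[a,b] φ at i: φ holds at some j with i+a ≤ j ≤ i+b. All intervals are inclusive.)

Holds

Check ((¬D ∧ ¬B) ∨ A) at each j in [3,3]:
  j=3: true
Found at j=3 → formula holds.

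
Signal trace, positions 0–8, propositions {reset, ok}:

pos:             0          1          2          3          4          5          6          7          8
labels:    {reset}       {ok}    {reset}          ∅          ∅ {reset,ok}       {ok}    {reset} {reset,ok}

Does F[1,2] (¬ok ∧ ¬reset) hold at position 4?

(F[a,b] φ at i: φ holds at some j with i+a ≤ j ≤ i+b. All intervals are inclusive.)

No

Check (¬ok ∧ ¬reset) at each j in [5,6]:
  j=5: false
  j=6: false
No position in the window satisfies it → formula fails.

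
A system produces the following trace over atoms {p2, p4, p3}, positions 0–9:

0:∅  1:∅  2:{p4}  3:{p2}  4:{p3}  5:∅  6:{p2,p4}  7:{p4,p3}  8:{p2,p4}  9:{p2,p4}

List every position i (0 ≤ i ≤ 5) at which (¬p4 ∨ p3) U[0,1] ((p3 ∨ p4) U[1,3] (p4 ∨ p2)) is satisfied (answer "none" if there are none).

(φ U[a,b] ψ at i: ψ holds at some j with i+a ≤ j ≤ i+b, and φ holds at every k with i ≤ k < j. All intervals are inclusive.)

Evaluate at each i in [0,5]:
  i=0: ✗ (no rhs in [0,1])
  i=1: ✓ (rhs at j=2; lhs holds on [1,1])
  i=2: ✓ (rhs at j=2)
  i=3: ✗ (no rhs in [3,4])
  i=4: ✗ (no rhs in [4,5])
  i=5: ✓ (rhs at j=6; lhs holds on [5,5])

1, 2, 5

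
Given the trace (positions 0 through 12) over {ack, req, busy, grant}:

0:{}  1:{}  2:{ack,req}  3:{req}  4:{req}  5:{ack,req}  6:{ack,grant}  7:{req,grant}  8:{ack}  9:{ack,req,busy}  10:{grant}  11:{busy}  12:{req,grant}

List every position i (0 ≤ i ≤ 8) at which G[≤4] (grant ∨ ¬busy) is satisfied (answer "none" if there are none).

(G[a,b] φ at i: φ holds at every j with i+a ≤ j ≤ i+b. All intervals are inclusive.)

0, 1, 2, 3, 4

Evaluate at each i in [0,8]:
  i=0: ✓ (all of [0,4])
  i=1: ✓ (all of [1,5])
  i=2: ✓ (all of [2,6])
  i=3: ✓ (all of [3,7])
  i=4: ✓ (all of [4,8])
  i=5: ✗ (fails at j=9)
  i=6: ✗ (fails at j=9)
  i=7: ✗ (fails at j=9)
  i=8: ✗ (fails at j=9)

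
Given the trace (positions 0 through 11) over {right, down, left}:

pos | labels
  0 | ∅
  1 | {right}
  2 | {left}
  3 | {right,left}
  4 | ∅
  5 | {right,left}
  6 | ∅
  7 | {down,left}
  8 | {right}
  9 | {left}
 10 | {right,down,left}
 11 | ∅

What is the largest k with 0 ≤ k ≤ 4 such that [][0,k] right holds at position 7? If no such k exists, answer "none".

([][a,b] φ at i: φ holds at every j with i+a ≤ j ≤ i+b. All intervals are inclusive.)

none

right must hold from j=7 onward; find where it first fails.
  j=7: fails → no k works.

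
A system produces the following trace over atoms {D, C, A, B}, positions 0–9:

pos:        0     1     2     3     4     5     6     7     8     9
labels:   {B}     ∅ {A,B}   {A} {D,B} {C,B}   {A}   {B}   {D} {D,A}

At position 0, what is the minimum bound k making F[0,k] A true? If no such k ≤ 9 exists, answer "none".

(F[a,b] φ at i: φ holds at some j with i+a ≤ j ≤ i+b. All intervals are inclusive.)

Scan j = 0,1,… for A:
  j=0: fails
  j=1: fails
  j=2: holds
First hit at j=2, so smallest k = 2-0 = 2.

2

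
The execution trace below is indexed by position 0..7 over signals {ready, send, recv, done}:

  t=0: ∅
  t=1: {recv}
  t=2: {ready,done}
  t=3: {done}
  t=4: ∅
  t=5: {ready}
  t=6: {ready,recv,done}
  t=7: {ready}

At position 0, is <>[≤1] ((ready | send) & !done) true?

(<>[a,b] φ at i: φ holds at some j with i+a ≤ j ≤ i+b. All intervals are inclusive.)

Check ((ready | send) & !done) at each j in [0,1]:
  j=0: false
  j=1: false
No position in the window satisfies it → formula fails.

Does not hold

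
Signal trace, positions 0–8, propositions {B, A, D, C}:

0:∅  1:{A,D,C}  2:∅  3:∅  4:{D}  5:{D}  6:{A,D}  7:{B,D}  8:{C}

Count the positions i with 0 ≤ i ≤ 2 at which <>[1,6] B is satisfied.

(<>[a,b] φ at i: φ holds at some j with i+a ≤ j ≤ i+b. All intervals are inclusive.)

2

Evaluate at each i in [0,2]:
  i=0: ✗ (none in [1,6])
  i=1: ✓ (witness j=7)
  i=2: ✓ (witness j=7)
Positions where it holds: {1, 2} → 2.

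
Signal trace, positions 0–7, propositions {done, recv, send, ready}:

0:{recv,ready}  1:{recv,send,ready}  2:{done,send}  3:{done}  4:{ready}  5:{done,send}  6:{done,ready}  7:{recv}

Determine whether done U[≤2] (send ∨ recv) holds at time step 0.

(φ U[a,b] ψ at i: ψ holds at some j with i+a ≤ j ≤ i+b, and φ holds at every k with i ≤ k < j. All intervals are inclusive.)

Need some j in [0,2] with (send ∨ recv), and done at every k in [0,j-1].
  j=0: (send ∨ recv) holds; no prefix to check → satisfied.

Yes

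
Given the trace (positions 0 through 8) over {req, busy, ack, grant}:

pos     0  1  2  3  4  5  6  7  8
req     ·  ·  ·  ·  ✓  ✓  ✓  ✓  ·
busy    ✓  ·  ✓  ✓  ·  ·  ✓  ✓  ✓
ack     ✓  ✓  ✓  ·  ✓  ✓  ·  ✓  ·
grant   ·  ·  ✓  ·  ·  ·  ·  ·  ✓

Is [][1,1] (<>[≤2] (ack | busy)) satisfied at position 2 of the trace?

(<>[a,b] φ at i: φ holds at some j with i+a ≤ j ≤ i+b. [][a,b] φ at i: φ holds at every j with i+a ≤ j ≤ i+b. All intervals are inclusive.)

Check <>[≤2] (ack | busy) at every j in [3,3]:
  j=3: holds (witness at 3)
All positions satisfy it → formula holds.

Holds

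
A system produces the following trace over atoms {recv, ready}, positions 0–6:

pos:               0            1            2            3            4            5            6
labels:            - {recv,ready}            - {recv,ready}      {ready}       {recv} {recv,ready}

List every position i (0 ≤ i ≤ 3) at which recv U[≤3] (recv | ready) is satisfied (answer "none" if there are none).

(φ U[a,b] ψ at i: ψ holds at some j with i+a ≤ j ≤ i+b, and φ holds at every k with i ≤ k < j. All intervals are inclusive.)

Evaluate at each i in [0,3]:
  i=0: ✗ (lhs fails at k=0 before rhs at j=1)
  i=1: ✓ (rhs at j=1)
  i=2: ✗ (lhs fails at k=2 before rhs at j=3)
  i=3: ✓ (rhs at j=3)

1, 3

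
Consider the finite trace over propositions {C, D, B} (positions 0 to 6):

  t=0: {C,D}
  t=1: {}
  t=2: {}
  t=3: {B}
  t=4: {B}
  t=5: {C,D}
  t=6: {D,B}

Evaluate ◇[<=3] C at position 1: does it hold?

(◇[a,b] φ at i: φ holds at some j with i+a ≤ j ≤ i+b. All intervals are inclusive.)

False

Check C at each j in [1,4]:
  j=1: false
  j=2: false
  j=3: false
  j=4: false
No position in the window satisfies it → formula fails.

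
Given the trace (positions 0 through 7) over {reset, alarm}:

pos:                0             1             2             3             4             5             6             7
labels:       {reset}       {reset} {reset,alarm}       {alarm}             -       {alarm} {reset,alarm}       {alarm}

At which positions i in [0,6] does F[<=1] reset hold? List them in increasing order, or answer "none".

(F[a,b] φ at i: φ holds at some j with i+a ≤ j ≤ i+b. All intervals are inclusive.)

Evaluate at each i in [0,6]:
  i=0: ✓ (witness j=0)
  i=1: ✓ (witness j=1)
  i=2: ✓ (witness j=2)
  i=3: ✗ (none in [3,4])
  i=4: ✗ (none in [4,5])
  i=5: ✓ (witness j=6)
  i=6: ✓ (witness j=6)

0, 1, 2, 5, 6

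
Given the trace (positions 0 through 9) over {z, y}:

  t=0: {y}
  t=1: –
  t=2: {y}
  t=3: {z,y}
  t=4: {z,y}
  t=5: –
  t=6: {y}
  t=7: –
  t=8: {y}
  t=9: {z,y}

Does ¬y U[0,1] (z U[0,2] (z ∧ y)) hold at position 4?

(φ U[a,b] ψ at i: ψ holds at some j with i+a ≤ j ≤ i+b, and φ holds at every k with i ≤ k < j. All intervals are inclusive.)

Holds

Need some j in [4,5] with (z U[0,2] (z ∧ y)), and ¬y at every k in [4,j-1].
  j=4: (z U[0,2] (z ∧ y)) holds; no prefix to check → satisfied.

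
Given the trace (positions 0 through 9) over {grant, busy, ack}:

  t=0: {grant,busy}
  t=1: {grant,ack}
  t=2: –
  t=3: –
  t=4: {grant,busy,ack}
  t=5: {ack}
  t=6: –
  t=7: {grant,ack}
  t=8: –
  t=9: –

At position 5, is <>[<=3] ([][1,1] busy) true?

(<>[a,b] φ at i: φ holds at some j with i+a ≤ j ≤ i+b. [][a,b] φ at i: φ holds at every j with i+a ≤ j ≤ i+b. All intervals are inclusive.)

Check [][1,1] busy at each j in [5,8]:
  j=5: fails at 6
  j=6: fails at 7
  j=7: fails at 8
  j=8: fails at 9
No position in the window satisfies it → formula fails.

Does not hold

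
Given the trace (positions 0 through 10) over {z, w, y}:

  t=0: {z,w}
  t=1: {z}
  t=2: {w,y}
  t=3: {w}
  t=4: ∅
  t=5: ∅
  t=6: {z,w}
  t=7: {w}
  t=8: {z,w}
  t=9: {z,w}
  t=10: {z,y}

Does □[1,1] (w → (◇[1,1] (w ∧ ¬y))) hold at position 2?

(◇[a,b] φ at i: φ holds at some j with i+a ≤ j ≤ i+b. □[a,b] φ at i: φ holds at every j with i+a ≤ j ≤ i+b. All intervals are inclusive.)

Check (w → (◇[1,1] (w ∧ ¬y))) at every j in [3,3]:
  j=3: antecedent true; consequent fails (none in [4,4]) → ✗
Fails at j=3 → formula fails.

Does not hold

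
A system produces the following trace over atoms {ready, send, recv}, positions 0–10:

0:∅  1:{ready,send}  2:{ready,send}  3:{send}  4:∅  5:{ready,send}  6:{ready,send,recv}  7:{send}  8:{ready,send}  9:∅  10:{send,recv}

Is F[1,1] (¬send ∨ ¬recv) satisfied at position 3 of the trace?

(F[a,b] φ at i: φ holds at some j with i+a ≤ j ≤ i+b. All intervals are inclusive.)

Check (¬send ∨ ¬recv) at each j in [4,4]:
  j=4: true
Found at j=4 → formula holds.

Holds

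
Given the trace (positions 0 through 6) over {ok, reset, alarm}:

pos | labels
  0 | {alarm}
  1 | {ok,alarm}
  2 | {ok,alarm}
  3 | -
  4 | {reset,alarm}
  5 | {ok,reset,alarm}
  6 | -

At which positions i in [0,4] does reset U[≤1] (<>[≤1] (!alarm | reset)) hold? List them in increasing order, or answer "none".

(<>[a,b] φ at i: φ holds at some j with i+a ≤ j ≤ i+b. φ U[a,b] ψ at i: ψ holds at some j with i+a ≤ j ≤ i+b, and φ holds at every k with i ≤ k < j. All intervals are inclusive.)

Evaluate at each i in [0,4]:
  i=0: ✗ (no rhs in [0,1])
  i=1: ✗ (lhs fails at k=1 before rhs at j=2)
  i=2: ✓ (rhs at j=2)
  i=3: ✓ (rhs at j=3)
  i=4: ✓ (rhs at j=4)

2, 3, 4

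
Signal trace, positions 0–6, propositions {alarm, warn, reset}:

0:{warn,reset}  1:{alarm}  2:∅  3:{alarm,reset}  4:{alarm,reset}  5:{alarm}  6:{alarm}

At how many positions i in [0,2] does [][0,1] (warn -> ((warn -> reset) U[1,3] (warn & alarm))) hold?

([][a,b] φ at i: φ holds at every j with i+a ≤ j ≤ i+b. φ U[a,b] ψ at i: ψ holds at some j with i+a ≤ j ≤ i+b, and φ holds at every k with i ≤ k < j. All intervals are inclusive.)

Evaluate at each i in [0,2]:
  i=0: ✗ (fails at j=0)
  i=1: ✓ (all of [1,2])
  i=2: ✓ (all of [2,3])
Positions where it holds: {1, 2} → 2.

2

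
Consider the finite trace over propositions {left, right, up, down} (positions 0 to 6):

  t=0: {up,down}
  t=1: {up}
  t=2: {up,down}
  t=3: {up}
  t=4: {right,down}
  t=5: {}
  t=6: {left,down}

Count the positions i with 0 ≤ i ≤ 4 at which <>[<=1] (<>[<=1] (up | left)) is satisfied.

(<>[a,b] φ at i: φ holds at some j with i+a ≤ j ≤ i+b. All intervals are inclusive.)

5

Evaluate at each i in [0,4]:
  i=0: ✓ (witness j=0)
  i=1: ✓ (witness j=1)
  i=2: ✓ (witness j=2)
  i=3: ✓ (witness j=3)
  i=4: ✓ (witness j=5)
Positions where it holds: {0, 1, 2, 3, 4} → 5.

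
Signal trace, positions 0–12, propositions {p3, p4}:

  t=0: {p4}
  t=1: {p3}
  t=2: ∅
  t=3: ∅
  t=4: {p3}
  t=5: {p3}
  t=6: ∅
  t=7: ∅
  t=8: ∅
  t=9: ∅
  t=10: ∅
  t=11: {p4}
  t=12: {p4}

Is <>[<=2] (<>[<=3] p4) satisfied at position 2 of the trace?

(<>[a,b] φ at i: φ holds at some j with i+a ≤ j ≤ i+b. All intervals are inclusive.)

Check <>[<=3] p4 at each j in [2,4]:
  j=2: fails (none in [2,5])
  j=3: fails (none in [3,6])
  j=4: fails (none in [4,7])
No position in the window satisfies it → formula fails.

False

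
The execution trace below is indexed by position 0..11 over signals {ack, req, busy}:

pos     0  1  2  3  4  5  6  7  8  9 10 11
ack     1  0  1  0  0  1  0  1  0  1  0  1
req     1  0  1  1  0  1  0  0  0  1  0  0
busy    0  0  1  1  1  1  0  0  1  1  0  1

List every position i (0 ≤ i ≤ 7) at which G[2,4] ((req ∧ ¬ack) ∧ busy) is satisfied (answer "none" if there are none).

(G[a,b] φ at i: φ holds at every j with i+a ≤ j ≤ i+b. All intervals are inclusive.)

none

Evaluate at each i in [0,7]:
  i=0: ✗ (fails at j=2)
  i=1: ✗ (fails at j=4)
  i=2: ✗ (fails at j=4)
  i=3: ✗ (fails at j=5)
  i=4: ✗ (fails at j=6)
  i=5: ✗ (fails at j=7)
  i=6: ✗ (fails at j=8)
  i=7: ✗ (fails at j=9)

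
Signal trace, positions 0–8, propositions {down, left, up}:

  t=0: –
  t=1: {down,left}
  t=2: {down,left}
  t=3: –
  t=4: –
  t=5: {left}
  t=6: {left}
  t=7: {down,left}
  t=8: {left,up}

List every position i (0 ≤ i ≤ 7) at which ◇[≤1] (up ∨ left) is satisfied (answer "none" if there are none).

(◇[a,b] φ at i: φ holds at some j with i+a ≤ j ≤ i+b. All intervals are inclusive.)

Evaluate at each i in [0,7]:
  i=0: ✓ (witness j=1)
  i=1: ✓ (witness j=1)
  i=2: ✓ (witness j=2)
  i=3: ✗ (none in [3,4])
  i=4: ✓ (witness j=5)
  i=5: ✓ (witness j=5)
  i=6: ✓ (witness j=6)
  i=7: ✓ (witness j=7)

0, 1, 2, 4, 5, 6, 7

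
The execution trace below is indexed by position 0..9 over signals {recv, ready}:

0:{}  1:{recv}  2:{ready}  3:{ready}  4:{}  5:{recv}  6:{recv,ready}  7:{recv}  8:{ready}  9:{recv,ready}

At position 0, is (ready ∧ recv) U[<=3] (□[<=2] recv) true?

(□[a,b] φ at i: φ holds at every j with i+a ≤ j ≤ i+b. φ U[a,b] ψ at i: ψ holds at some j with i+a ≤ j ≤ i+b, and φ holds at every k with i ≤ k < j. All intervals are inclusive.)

False

Need some j in [0,3] with □[<=2] recv, and (ready ∧ recv) at every k in [0,j-1].
  j=0: □[<=2] recv — fails at 0.
  j=1: □[<=2] recv — fails at 2.
  j=2: □[<=2] recv — fails at 2.
  j=3: □[<=2] recv — fails at 3.
No j in the window works → until fails.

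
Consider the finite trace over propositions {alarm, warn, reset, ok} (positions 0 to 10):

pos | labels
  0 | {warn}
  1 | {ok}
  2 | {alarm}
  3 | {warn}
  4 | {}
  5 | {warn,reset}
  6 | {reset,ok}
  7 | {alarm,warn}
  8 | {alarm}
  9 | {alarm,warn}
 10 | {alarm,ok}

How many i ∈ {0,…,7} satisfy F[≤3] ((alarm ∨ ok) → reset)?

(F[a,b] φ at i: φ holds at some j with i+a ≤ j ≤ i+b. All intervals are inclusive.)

Evaluate at each i in [0,7]:
  i=0: ✓ (witness j=0)
  i=1: ✓ (witness j=3)
  i=2: ✓ (witness j=3)
  i=3: ✓ (witness j=3)
  i=4: ✓ (witness j=4)
  i=5: ✓ (witness j=5)
  i=6: ✓ (witness j=6)
  i=7: ✗ (none in [7,10])
Positions where it holds: {0, 1, 2, 3, 4, 5, 6} → 7.

7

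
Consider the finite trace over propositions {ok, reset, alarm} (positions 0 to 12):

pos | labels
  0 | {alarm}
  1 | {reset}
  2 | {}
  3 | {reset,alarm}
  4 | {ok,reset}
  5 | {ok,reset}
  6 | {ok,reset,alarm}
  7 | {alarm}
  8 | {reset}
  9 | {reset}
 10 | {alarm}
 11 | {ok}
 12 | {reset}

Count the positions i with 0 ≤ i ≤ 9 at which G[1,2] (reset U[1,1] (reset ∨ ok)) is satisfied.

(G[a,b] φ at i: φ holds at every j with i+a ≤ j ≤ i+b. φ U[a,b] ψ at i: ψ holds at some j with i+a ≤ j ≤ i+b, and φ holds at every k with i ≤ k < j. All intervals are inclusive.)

2

Evaluate at each i in [0,9]:
  i=0: ✗ (fails at j=1)
  i=1: ✗ (fails at j=2)
  i=2: ✓ (all of [3,4])
  i=3: ✓ (all of [4,5])
  i=4: ✗ (fails at j=6)
  i=5: ✗ (fails at j=6)
  i=6: ✗ (fails at j=7)
  i=7: ✗ (fails at j=9)
  i=8: ✗ (fails at j=9)
  i=9: ✗ (fails at j=10)
Positions where it holds: {2, 3} → 2.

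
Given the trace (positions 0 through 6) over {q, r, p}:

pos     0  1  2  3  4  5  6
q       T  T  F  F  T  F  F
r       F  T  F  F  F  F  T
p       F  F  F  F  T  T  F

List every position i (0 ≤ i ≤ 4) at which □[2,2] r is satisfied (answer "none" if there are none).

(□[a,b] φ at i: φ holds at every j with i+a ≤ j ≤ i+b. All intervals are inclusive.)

Evaluate at each i in [0,4]:
  i=0: ✗ (fails at j=2)
  i=1: ✗ (fails at j=3)
  i=2: ✗ (fails at j=4)
  i=3: ✗ (fails at j=5)
  i=4: ✓ (all of [6,6])

4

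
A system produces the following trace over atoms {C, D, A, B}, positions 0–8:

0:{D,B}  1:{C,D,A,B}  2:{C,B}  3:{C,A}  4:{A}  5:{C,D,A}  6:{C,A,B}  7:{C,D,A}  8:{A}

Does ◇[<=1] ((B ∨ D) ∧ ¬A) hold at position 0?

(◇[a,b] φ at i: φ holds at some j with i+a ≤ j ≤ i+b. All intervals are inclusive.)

Check ((B ∨ D) ∧ ¬A) at each j in [0,1]:
  j=0: true
  j=1: false
Found at j=0 → formula holds.

Yes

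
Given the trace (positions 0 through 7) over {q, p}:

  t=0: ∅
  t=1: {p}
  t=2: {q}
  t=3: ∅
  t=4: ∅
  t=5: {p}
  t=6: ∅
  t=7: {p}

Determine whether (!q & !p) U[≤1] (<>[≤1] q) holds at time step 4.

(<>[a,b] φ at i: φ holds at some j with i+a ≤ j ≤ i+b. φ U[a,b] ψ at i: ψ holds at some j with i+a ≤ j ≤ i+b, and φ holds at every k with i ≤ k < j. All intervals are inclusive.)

Need some j in [4,5] with <>[≤1] q, and (!q & !p) at every k in [4,j-1].
  j=4: <>[≤1] q — fails (none in [4,5]).
  j=5: <>[≤1] q — fails (none in [5,6]).
No j in the window works → until fails.

No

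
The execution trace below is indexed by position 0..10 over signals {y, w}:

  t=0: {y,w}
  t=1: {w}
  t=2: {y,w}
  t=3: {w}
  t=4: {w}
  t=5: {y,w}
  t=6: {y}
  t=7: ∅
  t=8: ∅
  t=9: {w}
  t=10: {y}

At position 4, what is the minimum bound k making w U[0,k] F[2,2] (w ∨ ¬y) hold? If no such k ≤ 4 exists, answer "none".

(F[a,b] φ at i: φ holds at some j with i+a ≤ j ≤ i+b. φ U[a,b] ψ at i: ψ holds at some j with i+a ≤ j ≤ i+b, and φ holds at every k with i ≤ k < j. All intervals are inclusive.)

1

Need earliest j ≥ 4 with F[2,2] (w ∨ ¬y), and w at every k in [4,j-1].
  j=4: rhs fails.
  j=5: rhs holds; lhs holds on [4,4]. k = 1.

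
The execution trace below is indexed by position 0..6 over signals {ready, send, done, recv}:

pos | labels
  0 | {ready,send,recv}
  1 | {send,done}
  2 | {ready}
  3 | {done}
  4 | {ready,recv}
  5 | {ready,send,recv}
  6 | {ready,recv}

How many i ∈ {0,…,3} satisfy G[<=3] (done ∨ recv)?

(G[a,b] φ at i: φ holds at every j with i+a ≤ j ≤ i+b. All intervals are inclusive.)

Evaluate at each i in [0,3]:
  i=0: ✗ (fails at j=2)
  i=1: ✗ (fails at j=2)
  i=2: ✗ (fails at j=2)
  i=3: ✓ (all of [3,6])
Positions where it holds: {3} → 1.

1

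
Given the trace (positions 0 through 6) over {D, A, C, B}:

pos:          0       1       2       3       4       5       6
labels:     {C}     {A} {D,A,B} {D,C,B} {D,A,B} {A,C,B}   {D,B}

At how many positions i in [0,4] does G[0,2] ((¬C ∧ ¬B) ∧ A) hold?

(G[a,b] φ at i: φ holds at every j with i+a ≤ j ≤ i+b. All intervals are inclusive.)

0

Evaluate at each i in [0,4]:
  i=0: ✗ (fails at j=0)
  i=1: ✗ (fails at j=2)
  i=2: ✗ (fails at j=2)
  i=3: ✗ (fails at j=3)
  i=4: ✗ (fails at j=4)
Positions where it holds: {} → 0.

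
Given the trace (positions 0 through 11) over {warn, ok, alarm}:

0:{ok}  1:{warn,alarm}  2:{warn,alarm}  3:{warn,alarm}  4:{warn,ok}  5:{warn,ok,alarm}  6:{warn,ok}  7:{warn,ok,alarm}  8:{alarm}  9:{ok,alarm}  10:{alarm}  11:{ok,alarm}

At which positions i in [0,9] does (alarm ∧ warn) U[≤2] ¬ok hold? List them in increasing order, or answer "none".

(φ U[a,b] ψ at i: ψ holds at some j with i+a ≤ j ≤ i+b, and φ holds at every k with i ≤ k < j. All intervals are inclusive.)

Evaluate at each i in [0,9]:
  i=0: ✗ (lhs fails at k=0 before rhs at j=1)
  i=1: ✓ (rhs at j=1)
  i=2: ✓ (rhs at j=2)
  i=3: ✓ (rhs at j=3)
  i=4: ✗ (no rhs in [4,6])
  i=5: ✗ (no rhs in [5,7])
  i=6: ✗ (lhs fails at k=6 before rhs at j=8)
  i=7: ✓ (rhs at j=8; lhs holds on [7,7])
  i=8: ✓ (rhs at j=8)
  i=9: ✗ (lhs fails at k=9 before rhs at j=10)

1, 2, 3, 7, 8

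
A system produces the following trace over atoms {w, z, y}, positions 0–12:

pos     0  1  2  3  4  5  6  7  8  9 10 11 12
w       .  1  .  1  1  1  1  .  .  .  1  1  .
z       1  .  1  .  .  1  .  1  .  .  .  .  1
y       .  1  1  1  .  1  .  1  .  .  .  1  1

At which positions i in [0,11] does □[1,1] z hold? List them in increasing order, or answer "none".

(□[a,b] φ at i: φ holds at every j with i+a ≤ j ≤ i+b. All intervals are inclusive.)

1, 4, 6, 11

Evaluate at each i in [0,11]:
  i=0: ✗ (fails at j=1)
  i=1: ✓ (all of [2,2])
  i=2: ✗ (fails at j=3)
  i=3: ✗ (fails at j=4)
  i=4: ✓ (all of [5,5])
  i=5: ✗ (fails at j=6)
  i=6: ✓ (all of [7,7])
  i=7: ✗ (fails at j=8)
  i=8: ✗ (fails at j=9)
  i=9: ✗ (fails at j=10)
  i=10: ✗ (fails at j=11)
  i=11: ✓ (all of [12,12])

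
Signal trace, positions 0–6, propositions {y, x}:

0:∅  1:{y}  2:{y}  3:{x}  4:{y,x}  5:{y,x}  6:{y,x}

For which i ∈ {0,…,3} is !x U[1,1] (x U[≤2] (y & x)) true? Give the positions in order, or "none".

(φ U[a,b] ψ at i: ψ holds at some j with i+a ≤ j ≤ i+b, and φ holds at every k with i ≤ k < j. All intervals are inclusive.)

2

Evaluate at each i in [0,3]:
  i=0: ✗ (no rhs in [1,1])
  i=1: ✗ (no rhs in [2,2])
  i=2: ✓ (rhs at j=3; lhs holds on [2,2])
  i=3: ✗ (lhs fails at k=3 before rhs at j=4)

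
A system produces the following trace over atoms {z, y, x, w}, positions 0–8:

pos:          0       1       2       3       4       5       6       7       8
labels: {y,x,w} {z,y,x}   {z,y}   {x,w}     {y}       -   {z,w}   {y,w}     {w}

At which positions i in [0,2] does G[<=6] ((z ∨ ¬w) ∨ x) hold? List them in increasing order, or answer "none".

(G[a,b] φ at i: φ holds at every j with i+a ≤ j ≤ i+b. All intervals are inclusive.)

0

Evaluate at each i in [0,2]:
  i=0: ✓ (all of [0,6])
  i=1: ✗ (fails at j=7)
  i=2: ✗ (fails at j=7)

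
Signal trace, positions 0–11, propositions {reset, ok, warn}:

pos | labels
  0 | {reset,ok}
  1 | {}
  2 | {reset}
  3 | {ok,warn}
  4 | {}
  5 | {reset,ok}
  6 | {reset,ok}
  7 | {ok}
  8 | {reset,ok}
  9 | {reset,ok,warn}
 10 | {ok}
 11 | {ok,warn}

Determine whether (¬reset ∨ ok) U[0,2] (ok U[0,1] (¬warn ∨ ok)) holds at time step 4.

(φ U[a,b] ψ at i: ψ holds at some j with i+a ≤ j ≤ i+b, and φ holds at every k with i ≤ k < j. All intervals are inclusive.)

Holds

Need some j in [4,6] with (ok U[0,1] (¬warn ∨ ok)), and (¬reset ∨ ok) at every k in [4,j-1].
  j=4: (ok U[0,1] (¬warn ∨ ok)) holds; no prefix to check → satisfied.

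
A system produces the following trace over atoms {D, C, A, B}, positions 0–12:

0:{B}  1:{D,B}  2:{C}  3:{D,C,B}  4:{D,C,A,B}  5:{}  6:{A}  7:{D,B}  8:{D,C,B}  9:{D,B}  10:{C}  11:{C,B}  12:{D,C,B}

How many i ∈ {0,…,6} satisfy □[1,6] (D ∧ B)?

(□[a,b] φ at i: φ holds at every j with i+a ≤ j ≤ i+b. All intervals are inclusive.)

Evaluate at each i in [0,6]:
  i=0: ✗ (fails at j=2)
  i=1: ✗ (fails at j=2)
  i=2: ✗ (fails at j=5)
  i=3: ✗ (fails at j=5)
  i=4: ✗ (fails at j=5)
  i=5: ✗ (fails at j=6)
  i=6: ✗ (fails at j=10)
Positions where it holds: {} → 0.

0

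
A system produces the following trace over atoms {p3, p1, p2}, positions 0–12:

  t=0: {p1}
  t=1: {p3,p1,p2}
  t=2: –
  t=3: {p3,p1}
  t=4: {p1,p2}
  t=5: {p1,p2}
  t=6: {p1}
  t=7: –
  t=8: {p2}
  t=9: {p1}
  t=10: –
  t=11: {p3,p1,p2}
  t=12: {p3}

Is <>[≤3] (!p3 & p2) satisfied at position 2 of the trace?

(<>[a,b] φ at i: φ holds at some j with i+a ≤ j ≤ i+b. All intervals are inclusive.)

True

Check (!p3 & p2) at each j in [2,5]:
  j=2: false
  j=3: false
  j=4: true
  j=5: true
Found at j=4 → formula holds.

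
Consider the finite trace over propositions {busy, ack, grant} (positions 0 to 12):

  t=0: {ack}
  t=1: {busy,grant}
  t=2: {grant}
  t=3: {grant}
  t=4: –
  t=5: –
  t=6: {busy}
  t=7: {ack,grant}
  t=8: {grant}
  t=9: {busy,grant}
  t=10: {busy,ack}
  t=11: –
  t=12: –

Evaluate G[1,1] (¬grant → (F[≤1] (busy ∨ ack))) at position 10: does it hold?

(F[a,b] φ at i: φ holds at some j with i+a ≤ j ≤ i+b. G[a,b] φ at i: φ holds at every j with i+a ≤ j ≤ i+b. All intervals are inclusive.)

Check (¬grant → (F[≤1] (busy ∨ ack))) at every j in [11,11]:
  j=11: antecedent true; consequent fails (none in [11,12]) → ✗
Fails at j=11 → formula fails.

No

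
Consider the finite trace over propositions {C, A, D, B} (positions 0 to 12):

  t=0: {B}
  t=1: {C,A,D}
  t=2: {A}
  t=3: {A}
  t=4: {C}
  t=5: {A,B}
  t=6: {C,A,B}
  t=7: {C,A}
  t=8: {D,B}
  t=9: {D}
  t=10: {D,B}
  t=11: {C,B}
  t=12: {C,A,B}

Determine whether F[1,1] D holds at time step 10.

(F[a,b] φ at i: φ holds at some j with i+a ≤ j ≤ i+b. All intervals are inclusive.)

False

Check D at each j in [11,11]:
  j=11: false
No position in the window satisfies it → formula fails.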